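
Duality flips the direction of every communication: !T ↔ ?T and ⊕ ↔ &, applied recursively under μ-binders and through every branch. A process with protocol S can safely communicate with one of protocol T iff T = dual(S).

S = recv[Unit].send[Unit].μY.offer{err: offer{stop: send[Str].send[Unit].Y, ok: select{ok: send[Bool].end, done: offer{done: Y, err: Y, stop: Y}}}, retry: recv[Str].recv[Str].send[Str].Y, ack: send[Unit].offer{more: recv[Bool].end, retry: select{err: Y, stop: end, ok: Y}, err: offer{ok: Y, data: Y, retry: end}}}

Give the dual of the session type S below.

send[Unit].recv[Unit].μY.select{err: select{stop: recv[Str].recv[Unit].Y, ok: offer{ok: recv[Bool].end, done: select{done: Y, err: Y, stop: Y}}}, retry: send[Str].send[Str].recv[Str].Y, ack: recv[Unit].select{more: send[Bool].end, retry: offer{err: Y, stop: end, ok: Y}, err: select{ok: Y, data: Y, retry: end}}}

recv[Unit] → send[Unit]
  send[Unit] → recv[Unit]
    μY → μY  (μ self-dual)
      offer{err,retry,ack} → select{err,retry,ack}  (external→internal)
        case err:
          offer{stop,ok} → select{stop,ok}  (external→internal)
            case stop:
              send[Str] → recv[Str]
                send[Unit] → recv[Unit]
                  Y self-dual
            case ok:
              select{ok,done} → offer{ok,done}  (⊕→&)
                case ok:
                  send[Bool] → recv[Bool]
                    end self-dual
                case done:
                  offer{done,err,stop} → select{done,err,stop}  (external→internal)
                    case done:
                      Y self-dual
                    case err:
                      Y self-dual
                    case stop:
                      Y self-dual
        case retry:
          recv[Str] → send[Str]
            recv[Str] → send[Str]
              send[Str] → recv[Str]
                Y self-dual
        case ack:
          send[Unit] → recv[Unit]
            offer{more,retry,err} → select{more,retry,err}  (external→internal)
              case more:
                recv[Bool] → send[Bool]
                  end self-dual
              case retry:
                select{err,stop,ok} → offer{err,stop,ok}  (⊕→&)
                  case err:
                    Y self-dual
                  case stop:
                    end self-dual
                  case ok:
                    Y self-dual
              case err:
                offer{ok,data,retry} → select{ok,data,retry}  (external→internal)
                  case ok:
                    Y self-dual
                  case data:
                    Y self-dual
                  case retry:
                    end self-dual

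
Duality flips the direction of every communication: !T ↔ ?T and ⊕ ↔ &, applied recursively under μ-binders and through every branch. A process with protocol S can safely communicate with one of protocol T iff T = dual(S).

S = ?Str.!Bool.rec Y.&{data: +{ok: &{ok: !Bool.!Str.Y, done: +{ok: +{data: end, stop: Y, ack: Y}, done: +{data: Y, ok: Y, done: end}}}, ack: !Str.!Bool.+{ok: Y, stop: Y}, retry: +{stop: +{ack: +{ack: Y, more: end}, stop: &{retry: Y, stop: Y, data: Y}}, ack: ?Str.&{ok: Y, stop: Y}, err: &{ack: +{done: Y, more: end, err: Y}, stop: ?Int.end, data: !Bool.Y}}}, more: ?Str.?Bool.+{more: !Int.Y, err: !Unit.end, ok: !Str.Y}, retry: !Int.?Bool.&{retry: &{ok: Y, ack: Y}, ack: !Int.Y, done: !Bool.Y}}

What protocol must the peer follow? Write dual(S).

!Str.?Bool.rec Y.+{data: &{ok: +{ok: ?Bool.?Str.Y, done: &{ok: &{data: end, stop: Y, ack: Y}, done: &{data: Y, ok: Y, done: end}}}, ack: ?Str.?Bool.&{ok: Y, stop: Y}, retry: &{stop: &{ack: &{ack: Y, more: end}, stop: +{retry: Y, stop: Y, data: Y}}, ack: !Str.+{ok: Y, stop: Y}, err: +{ack: &{done: Y, more: end, err: Y}, stop: !Int.end, data: ?Bool.Y}}}, more: !Str.!Bool.&{more: ?Int.Y, err: ?Unit.end, ok: ?Str.Y}, retry: ?Int.!Bool.+{retry: +{ok: Y, ack: Y}, ack: ?Int.Y, done: ?Bool.Y}}

?Str → !Str
  !Bool → ?Bool
    rec Y → rec Y  (μ self-dual)
      &{data,more,retry} → +{data,more,retry}  (external→internal)
        [data]
          +{ok,ack,retry} → &{ok,ack,retry}  (⊕→&)
            [ok]
              &{ok,done} → +{ok,done}  (external→internal)
                [ok]
                  !Bool → ?Bool
                    !Str → ?Str
                      Y ↦ Y
                [done]
                  +{ok,done} → &{ok,done}  (⊕→&)
                    [ok]
                      +{data,stop,ack} → &{data,stop,ack}  (⊕→&)
                        [data]
                          end ↦ end
                        [stop]
                          Y ↦ Y
                        [ack]
                          Y ↦ Y
                    [done]
                      +{data,ok,done} → &{data,ok,done}  (⊕→&)
                        [data]
                          Y ↦ Y
                        [ok]
                          Y ↦ Y
                        [done]
                          end ↦ end
            [ack]
              !Str → ?Str
                !Bool → ?Bool
                  +{ok,stop} → &{ok,stop}  (⊕→&)
                    [ok]
                      Y ↦ Y
                    [stop]
                      Y ↦ Y
            [retry]
              +{stop,ack,err} → &{stop,ack,err}  (⊕→&)
                [stop]
                  +{ack,stop} → &{ack,stop}  (⊕→&)
                    [ack]
                      +{ack,more} → &{ack,more}  (⊕→&)
                        [ack]
                          Y ↦ Y
                        [more]
                          end ↦ end
                    [stop]
                      &{retry,stop,data} → +{retry,stop,data}  (external→internal)
                        [retry]
                          Y ↦ Y
                        [stop]
                          Y ↦ Y
                        [data]
                          Y ↦ Y
                [ack]
                  ?Str → !Str
                    &{ok,stop} → +{ok,stop}  (external→internal)
                      [ok]
                        Y ↦ Y
                      [stop]
                        Y ↦ Y
                [err]
                  &{ack,stop,data} → +{ack,stop,data}  (external→internal)
                    [ack]
                      +{done,more,err} → &{done,more,err}  (⊕→&)
                        [done]
                          Y ↦ Y
                        [more]
                          end ↦ end
                        [err]
                          Y ↦ Y
                    [stop]
                      ?Int → !Int
                        end ↦ end
                    [data]
                      !Bool → ?Bool
                        Y ↦ Y
        [more]
          ?Str → !Str
            ?Bool → !Bool
              +{more,err,ok} → &{more,err,ok}  (⊕→&)
                [more]
                  !Int → ?Int
                    Y ↦ Y
                [err]
                  !Unit → ?Unit
                    end ↦ end
                [ok]
                  !Str → ?Str
                    Y ↦ Y
        [retry]
          !Int → ?Int
            ?Bool → !Bool
              &{retry,ack,done} → +{retry,ack,done}  (external→internal)
                [retry]
                  &{ok,ack} → +{ok,ack}  (external→internal)
                    [ok]
                      Y ↦ Y
                    [ack]
                      Y ↦ Y
                [ack]
                  !Int → ?Int
                    Y ↦ Y
                [done]
                  !Bool → ?Bool
                    Y ↦ Y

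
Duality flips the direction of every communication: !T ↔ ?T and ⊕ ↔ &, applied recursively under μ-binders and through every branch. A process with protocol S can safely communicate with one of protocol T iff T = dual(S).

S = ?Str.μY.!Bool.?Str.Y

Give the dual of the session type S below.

?Str = !Str
  μY = μY  (μ self-dual)
    !Bool = ?Bool
      ?Str = !Str
        Y self-dual

!Str.μY.?Bool.!Str.Y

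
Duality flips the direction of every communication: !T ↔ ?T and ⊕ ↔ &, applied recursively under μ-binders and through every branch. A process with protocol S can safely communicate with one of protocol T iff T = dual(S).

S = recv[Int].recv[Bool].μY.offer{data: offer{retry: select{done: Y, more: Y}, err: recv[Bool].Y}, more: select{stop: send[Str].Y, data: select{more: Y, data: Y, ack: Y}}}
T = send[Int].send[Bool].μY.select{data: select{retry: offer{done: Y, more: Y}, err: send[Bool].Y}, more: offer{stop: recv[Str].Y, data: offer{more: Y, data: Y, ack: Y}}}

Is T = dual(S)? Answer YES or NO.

YES

recv[Int] ‖ send[Int]  ok
  recv[Bool] ‖ send[Bool]  ok
    μY ‖ μY  ok (rec unchanged)
      offer{data,more} ‖ select{data,more}  ok same labels
        case data:
          offer{retry,err} ‖ select{retry,err}  ok same labels
            case retry:
              select{done,more} ‖ offer{done,more}  ok same labels
                case done:
                  Y ‖ Y  ok
                case more:
                  Y ‖ Y  ok
            case err:
              recv[Bool] ‖ send[Bool]  ok
                Y ‖ Y  ok
        case more:
          select{stop,data} ‖ offer{stop,data}  ok same labels
            case stop:
              send[Str] ‖ recv[Str]  ok
                Y ‖ Y  ok
            case data:
              select{more,data,ack} ‖ offer{more,data,ack}  ok same labels
                case more:
                  Y ‖ Y  ok
                case data:
                  Y ‖ Y  ok
                case ack:
                  Y ‖ Y  ok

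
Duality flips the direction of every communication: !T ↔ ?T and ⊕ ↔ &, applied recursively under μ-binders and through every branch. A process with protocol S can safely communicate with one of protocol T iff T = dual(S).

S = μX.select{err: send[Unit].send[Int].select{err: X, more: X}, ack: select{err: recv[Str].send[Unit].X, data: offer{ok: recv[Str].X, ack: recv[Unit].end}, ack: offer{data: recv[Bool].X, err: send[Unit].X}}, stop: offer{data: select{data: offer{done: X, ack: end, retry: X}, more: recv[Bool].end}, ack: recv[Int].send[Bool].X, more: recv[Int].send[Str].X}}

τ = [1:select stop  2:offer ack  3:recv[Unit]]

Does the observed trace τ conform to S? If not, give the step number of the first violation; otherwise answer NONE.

3

@1 select stop  ✓  now at offer{data: select{data: offer{done: μX.…, ack: end, retry: μX.…}, more: recv[Bool].end}, ack: recv[Int].send[Bool].μX.…, more: recv[Int].send[Str].μX.…}
@2 offer ack  ✓  now at recv[Int].send[Bool].μX.…
@3 got recv[Unit], protocol expects recv[Int]  ✗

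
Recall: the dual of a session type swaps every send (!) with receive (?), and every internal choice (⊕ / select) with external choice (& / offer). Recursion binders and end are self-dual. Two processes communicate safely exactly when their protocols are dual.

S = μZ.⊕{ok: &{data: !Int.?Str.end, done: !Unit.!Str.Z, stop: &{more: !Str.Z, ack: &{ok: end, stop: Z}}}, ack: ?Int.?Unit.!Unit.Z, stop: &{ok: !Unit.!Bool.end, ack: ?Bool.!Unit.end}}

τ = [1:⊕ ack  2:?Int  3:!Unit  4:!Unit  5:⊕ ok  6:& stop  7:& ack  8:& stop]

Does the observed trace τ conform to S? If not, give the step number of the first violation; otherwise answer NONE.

3

step 1: ⊕ ack  ok  state: ?Int.?Unit.!Unit.μZ.…
step 2: ?Int  ok  state: ?Unit.!Unit.μZ.…
step 3: got !Unit, protocol expects ?Unit  ✗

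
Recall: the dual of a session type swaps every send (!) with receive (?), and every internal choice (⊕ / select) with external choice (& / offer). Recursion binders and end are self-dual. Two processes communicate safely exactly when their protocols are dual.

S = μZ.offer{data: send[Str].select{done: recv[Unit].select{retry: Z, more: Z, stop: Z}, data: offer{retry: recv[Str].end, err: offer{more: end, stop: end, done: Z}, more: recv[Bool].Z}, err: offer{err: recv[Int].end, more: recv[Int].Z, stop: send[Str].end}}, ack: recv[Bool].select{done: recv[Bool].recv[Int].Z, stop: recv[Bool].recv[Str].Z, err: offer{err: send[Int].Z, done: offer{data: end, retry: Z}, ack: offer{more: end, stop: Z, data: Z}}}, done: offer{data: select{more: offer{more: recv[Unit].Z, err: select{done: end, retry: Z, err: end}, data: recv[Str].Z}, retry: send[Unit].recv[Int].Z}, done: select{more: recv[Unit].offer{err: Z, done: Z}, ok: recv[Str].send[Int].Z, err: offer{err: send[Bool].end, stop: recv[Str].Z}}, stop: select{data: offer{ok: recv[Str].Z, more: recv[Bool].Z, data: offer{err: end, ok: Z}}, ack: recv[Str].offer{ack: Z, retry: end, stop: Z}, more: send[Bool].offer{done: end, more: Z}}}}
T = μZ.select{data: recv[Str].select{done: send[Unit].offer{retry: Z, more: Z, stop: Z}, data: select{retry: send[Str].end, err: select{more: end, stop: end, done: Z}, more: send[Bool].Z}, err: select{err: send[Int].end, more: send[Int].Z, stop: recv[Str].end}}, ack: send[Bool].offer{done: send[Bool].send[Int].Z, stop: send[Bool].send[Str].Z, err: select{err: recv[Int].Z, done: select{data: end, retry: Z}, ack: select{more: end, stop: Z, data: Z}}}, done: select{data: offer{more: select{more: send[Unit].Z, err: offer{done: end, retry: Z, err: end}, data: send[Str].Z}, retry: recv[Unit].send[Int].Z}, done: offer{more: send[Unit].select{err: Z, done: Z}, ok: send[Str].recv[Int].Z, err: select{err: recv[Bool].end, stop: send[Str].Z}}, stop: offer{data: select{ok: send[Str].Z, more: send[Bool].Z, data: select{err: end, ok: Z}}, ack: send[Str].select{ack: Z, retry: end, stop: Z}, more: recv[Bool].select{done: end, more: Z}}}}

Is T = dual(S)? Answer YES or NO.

NO

μZ vs μZ  match (binder kept)
  offer{data,ack,done} vs select{data,ack,done}  match same labels
    [data]
      send[Str] vs recv[Str]  match
        select{done,data,err} vs select{done,data,err}  ✗ choice polarity not flipped — not dual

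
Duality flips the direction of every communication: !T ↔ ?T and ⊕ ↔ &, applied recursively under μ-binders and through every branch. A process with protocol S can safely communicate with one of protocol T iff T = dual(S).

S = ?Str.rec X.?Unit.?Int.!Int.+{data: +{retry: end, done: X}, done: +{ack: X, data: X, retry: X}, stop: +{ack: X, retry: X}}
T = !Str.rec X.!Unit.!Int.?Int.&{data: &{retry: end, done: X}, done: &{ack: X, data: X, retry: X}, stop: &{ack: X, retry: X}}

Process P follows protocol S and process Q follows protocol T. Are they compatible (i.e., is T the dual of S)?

YES

?Str | !Str  ✓
  rec X | rec X  ✓ (rec unchanged)
    ?Unit | !Unit  ✓
      ?Int | !Int  ✓
        !Int | ?Int  ✓
          +{data,done,stop} | &{data,done,stop}  ✓ label sets agree
            • data:
              +{retry,done} | &{retry,done}  ✓ label sets agree
                • retry:
                  end | end  ✓
                • done:
                  X | X  ✓
            • done:
              +{ack,data,retry} | &{ack,data,retry}  ✓ label sets agree
                • ack:
                  X | X  ✓
                • data:
                  X | X  ✓
                • retry:
                  X | X  ✓
            • stop:
              +{ack,retry} | &{ack,retry}  ✓ label sets agree
                • ack:
                  X | X  ✓
                • retry:
                  X | X  ✓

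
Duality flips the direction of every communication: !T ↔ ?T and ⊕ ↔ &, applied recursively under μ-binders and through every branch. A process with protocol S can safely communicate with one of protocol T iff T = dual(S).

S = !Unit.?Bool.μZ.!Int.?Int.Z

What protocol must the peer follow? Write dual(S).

?Unit.!Bool.μZ.?Int.!Int.Z

!Unit ↦ ?Unit
  ?Bool ↦ !Bool
    μZ ↦ μZ  (binder kept)
      !Int ↦ ?Int
        ?Int ↦ !Int
          Z ↦ Z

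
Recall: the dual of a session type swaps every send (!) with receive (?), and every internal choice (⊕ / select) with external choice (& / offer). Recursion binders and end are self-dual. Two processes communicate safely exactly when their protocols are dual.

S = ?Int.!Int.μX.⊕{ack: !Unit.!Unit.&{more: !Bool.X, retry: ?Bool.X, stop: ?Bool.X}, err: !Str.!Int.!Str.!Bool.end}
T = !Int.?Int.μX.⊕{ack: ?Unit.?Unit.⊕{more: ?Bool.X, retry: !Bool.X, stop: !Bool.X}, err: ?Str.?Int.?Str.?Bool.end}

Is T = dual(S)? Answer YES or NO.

NO

?Int ‖ !Int  match
  !Int ‖ ?Int  match
    μX ‖ μX  match (rec unchanged)
      ⊕{ack,err} ‖ ⊕{ack,err}  ✗ choice polarity not flipped — not dual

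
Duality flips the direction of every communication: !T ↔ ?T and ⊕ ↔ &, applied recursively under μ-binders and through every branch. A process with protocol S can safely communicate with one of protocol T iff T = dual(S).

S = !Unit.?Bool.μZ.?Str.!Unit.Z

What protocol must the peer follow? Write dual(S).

!Unit → ?Unit
  ?Bool → !Bool
    μZ → μZ  (μ self-dual)
      ?Str → !Str
        !Unit → ?Unit
          Z self-dual

?Unit.!Bool.μZ.!Str.?Unit.Z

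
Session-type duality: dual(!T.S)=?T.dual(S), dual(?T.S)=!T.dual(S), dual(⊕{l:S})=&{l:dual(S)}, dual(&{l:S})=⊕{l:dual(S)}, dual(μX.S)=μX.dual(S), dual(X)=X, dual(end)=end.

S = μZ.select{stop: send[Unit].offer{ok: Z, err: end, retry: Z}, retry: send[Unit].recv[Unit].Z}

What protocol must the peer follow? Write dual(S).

μZ.offer{stop: recv[Unit].select{ok: Z, err: end, retry: Z}, retry: recv[Unit].send[Unit].Z}

μZ ↦ μZ  (rec unchanged)
  select{stop,retry} ↦ offer{stop,retry}  (select→offer)
    [stop]
      send[Unit] ↦ recv[Unit]
        offer{ok,err,retry} ↦ select{ok,err,retry}  (external→internal)
          [ok]
            dual(Z) = Z
          [err]
            dual(end) = end
          [retry]
            dual(Z) = Z
    [retry]
      send[Unit] ↦ recv[Unit]
        recv[Unit] ↦ send[Unit]
          dual(Z) = Z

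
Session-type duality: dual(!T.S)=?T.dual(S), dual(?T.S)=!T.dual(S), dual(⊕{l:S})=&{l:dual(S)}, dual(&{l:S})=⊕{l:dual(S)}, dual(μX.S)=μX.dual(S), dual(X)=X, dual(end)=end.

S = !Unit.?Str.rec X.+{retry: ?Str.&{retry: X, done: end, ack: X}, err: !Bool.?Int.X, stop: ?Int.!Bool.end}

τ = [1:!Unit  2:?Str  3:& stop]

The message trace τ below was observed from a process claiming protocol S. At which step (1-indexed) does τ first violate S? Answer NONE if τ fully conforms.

3

@1 !Unit  ok  now at ?Str.rec X.…
@2 ?Str  ok  now at rec X.…
@3 got & stop, protocol expects + retry or + err or + stop  ✗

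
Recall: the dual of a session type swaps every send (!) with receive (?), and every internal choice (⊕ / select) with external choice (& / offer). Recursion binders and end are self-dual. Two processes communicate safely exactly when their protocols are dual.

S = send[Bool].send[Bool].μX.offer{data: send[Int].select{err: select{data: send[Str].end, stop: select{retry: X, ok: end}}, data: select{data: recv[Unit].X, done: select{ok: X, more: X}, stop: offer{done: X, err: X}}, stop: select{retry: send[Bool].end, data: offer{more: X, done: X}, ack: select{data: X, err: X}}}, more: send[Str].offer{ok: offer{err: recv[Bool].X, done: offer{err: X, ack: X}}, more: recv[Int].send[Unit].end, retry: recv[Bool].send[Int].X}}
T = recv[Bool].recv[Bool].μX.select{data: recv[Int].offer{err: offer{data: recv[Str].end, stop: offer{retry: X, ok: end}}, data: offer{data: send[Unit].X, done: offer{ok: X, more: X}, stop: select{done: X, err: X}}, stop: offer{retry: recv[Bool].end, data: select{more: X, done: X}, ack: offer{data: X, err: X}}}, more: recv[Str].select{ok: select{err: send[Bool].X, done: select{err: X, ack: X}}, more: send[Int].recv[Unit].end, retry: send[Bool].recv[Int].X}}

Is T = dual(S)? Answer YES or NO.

YES

send[Bool] | recv[Bool]  match
  send[Bool] | recv[Bool]  match
    μX | μX  match (rec unchanged)
      offer{data,more} | select{data,more}  match same labels
        • data:
          send[Int] | recv[Int]  match
            select{err,data,stop} | offer{err,data,stop}  match same labels
              • err:
                select{data,stop} | offer{data,stop}  match same labels
                  • data:
                    send[Str] | recv[Str]  match
                      end | end  match
                  • stop:
                    select{retry,ok} | offer{retry,ok}  match same labels
                      • retry:
                        X | X  match
                      • ok:
                        end | end  match
              • data:
                select{data,done,stop} | offer{data,done,stop}  match same labels
                  • data:
                    recv[Unit] | send[Unit]  match
                      X | X  match
                  • done:
                    select{ok,more} | offer{ok,more}  match same labels
                      • ok:
                        X | X  match
                      • more:
                        X | X  match
                  • stop:
                    offer{done,err} | select{done,err}  match same labels
                      • done:
                        X | X  match
                      • err:
                        X | X  match
              • stop:
                select{retry,data,ack} | offer{retry,data,ack}  match same labels
                  • retry:
                    send[Bool] | recv[Bool]  match
                      end | end  match
                  • data:
                    offer{more,done} | select{more,done}  match same labels
                      • more:
                        X | X  match
                      • done:
                        X | X  match
                  • ack:
                    select{data,err} | offer{data,err}  match same labels
                      • data:
                        X | X  match
                      • err:
                        X | X  match
        • more:
          send[Str] | recv[Str]  match
            offer{ok,more,retry} | select{ok,more,retry}  match same labels
              • ok:
                offer{err,done} | select{err,done}  match same labels
                  • err:
                    recv[Bool] | send[Bool]  match
                      X | X  match
                  • done:
                    offer{err,ack} | select{err,ack}  match same labels
                      • err:
                        X | X  match
                      • ack:
                        X | X  match
              • more:
                recv[Int] | send[Int]  match
                  send[Unit] | recv[Unit]  match
                    end | end  match
              • retry:
                recv[Bool] | send[Bool]  match
                  send[Int] | recv[Int]  match
                    X | X  match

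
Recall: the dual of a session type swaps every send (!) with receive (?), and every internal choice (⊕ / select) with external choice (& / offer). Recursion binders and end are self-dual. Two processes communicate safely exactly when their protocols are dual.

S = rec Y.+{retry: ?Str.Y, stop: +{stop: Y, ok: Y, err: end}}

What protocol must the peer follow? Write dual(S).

rec Y.&{retry: !Str.Y, stop: &{stop: Y, ok: Y, err: end}}

rec Y ↦ rec Y  (rec unchanged)
  +{retry,stop} ↦ &{retry,stop}  (internal→external)
    case retry:
      ?Str ↦ !Str
        Y ↦ Y
    case stop:
      +{stop,ok,err} ↦ &{stop,ok,err}  (internal→external)
        case stop:
          Y ↦ Y
        case ok:
          Y ↦ Y
        case err:
          end ↦ end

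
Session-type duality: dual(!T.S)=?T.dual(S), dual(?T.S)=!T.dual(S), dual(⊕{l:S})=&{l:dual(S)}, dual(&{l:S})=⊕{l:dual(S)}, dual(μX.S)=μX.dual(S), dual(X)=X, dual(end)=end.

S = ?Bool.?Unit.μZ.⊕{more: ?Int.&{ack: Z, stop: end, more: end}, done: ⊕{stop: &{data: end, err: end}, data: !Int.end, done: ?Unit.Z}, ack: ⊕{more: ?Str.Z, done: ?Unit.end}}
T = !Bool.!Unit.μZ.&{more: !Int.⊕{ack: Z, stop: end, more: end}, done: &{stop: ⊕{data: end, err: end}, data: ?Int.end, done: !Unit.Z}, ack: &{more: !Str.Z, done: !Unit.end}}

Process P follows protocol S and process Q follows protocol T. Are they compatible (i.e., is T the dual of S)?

YES

?Bool | !Bool  ok
  ?Unit | !Unit  ok
    μZ | μZ  ok (rec unchanged)
      ⊕{more,done,ack} | &{more,done,ack}  ok label sets agree
        • more:
          ?Int | !Int  ok
            &{ack,stop,more} | ⊕{ack,stop,more}  ok label sets agree
              • ack:
                Z | Z  ok
              • stop:
                end | end  ok
              • more:
                end | end  ok
        • done:
          ⊕{stop,data,done} | &{stop,data,done}  ok label sets agree
            • stop:
              &{data,err} | ⊕{data,err}  ok label sets agree
                • data:
                  end | end  ok
                • err:
                  end | end  ok
            • data:
              !Int | ?Int  ok
                end | end  ok
            • done:
              ?Unit | !Unit  ok
                Z | Z  ok
        • ack:
          ⊕{more,done} | &{more,done}  ok label sets agree
            • more:
              ?Str | !Str  ok
                Z | Z  ok
            • done:
              ?Unit | !Unit  ok
                end | end  ok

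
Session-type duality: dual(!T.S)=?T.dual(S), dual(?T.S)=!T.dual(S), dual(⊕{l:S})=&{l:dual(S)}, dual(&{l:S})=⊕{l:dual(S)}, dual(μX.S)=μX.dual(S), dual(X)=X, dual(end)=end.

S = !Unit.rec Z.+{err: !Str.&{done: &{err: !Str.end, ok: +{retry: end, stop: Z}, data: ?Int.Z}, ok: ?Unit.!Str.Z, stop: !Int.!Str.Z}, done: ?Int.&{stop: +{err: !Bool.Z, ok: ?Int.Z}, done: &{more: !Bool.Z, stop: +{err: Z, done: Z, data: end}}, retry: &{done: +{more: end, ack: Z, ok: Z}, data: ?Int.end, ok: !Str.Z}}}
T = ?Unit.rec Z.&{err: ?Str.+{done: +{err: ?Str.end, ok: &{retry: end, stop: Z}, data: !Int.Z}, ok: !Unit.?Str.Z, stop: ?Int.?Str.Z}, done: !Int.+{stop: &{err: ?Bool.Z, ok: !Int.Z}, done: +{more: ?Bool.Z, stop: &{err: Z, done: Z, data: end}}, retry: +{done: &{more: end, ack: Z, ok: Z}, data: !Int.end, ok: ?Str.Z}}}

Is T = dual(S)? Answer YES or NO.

!Unit vs ?Unit  ✓
  rec Z vs rec Z  ✓ (binder kept)
    +{err,done} vs &{err,done}  ✓ same labels
      • err:
        !Str vs ?Str  ✓
          &{done,ok,stop} vs +{done,ok,stop}  ✓ same labels
            • done:
              &{err,ok,data} vs +{err,ok,data}  ✓ same labels
                • err:
                  !Str vs ?Str  ✓
                    end vs end  ✓
                • ok:
                  +{retry,stop} vs &{retry,stop}  ✓ same labels
                    • retry:
                      end vs end  ✓
                    • stop:
                      Z vs Z  ✓
                • data:
                  ?Int vs !Int  ✓
                    Z vs Z  ✓
            • ok:
              ?Unit vs !Unit  ✓
                !Str vs ?Str  ✓
                  Z vs Z  ✓
            • stop:
              !Int vs ?Int  ✓
                !Str vs ?Str  ✓
                  Z vs Z  ✓
      • done:
        ?Int vs !Int  ✓
          &{stop,done,retry} vs +{stop,done,retry}  ✓ same labels
            • stop:
              +{err,ok} vs &{err,ok}  ✓ same labels
                • err:
                  !Bool vs ?Bool  ✓
                    Z vs Z  ✓
                • ok:
                  ?Int vs !Int  ✓
                    Z vs Z  ✓
            • done:
              &{more,stop} vs +{more,stop}  ✓ same labels
                • more:
                  !Bool vs ?Bool  ✓
                    Z vs Z  ✓
                • stop:
                  +{err,done,data} vs &{err,done,data}  ✓ same labels
                    • err:
                      Z vs Z  ✓
                    • done:
                      Z vs Z  ✓
                    • data:
                      end vs end  ✓
            • retry:
              &{done,data,ok} vs +{done,data,ok}  ✓ same labels
                • done:
                  +{more,ack,ok} vs &{more,ack,ok}  ✓ same labels
                    • more:
                      end vs end  ✓
                    • ack:
                      Z vs Z  ✓
                    • ok:
                      Z vs Z  ✓
                • data:
                  ?Int vs !Int  ✓
                    end vs end  ✓
                • ok:
                  !Str vs ?Str  ✓
                    Z vs Z  ✓

YES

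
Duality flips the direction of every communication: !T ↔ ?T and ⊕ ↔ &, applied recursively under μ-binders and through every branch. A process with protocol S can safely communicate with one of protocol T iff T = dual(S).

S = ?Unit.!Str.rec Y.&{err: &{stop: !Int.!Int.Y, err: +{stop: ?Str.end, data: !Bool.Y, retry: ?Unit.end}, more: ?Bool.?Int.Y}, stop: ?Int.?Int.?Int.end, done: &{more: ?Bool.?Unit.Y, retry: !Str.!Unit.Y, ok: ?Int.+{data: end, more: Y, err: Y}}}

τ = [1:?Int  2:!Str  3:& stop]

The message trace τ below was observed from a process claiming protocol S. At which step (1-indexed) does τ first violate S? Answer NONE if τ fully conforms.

step 1: got ?Int, protocol expects ?Unit  ✗

1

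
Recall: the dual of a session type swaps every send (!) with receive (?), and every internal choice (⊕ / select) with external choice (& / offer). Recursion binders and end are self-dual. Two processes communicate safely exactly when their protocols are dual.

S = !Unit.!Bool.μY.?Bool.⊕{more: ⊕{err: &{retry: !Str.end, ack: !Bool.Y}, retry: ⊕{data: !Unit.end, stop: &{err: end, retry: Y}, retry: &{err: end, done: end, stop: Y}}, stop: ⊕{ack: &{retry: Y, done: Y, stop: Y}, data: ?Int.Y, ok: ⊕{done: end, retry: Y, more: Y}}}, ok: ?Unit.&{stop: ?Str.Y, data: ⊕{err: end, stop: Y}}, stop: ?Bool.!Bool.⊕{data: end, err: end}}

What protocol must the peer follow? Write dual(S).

!Unit ↦ ?Unit
  !Bool ↦ ?Bool
    μY ↦ μY  (μ self-dual)
      ?Bool ↦ !Bool
        ⊕{more,ok,stop} ↦ &{more,ok,stop}  (internal→external)
          [more]
            ⊕{err,retry,stop} ↦ &{err,retry,stop}  (internal→external)
              [err]
                &{retry,ack} ↦ ⊕{retry,ack}  (&→⊕)
                  [retry]
                    !Str ↦ ?Str
                      end ↦ end
                  [ack]
                    !Bool ↦ ?Bool
                      Y ↦ Y
              [retry]
                ⊕{data,stop,retry} ↦ &{data,stop,retry}  (internal→external)
                  [data]
                    !Unit ↦ ?Unit
                      end ↦ end
                  [stop]
                    &{err,retry} ↦ ⊕{err,retry}  (&→⊕)
                      [err]
                        end ↦ end
                      [retry]
                        Y ↦ Y
                  [retry]
                    &{err,done,stop} ↦ ⊕{err,done,stop}  (&→⊕)
                      [err]
                        end ↦ end
                      [done]
                        end ↦ end
                      [stop]
                        Y ↦ Y
              [stop]
                ⊕{ack,data,ok} ↦ &{ack,data,ok}  (internal→external)
                  [ack]
                    &{retry,done,stop} ↦ ⊕{retry,done,stop}  (&→⊕)
                      [retry]
                        Y ↦ Y
                      [done]
                        Y ↦ Y
                      [stop]
                        Y ↦ Y
                  [data]
                    ?Int ↦ !Int
                      Y ↦ Y
                  [ok]
                    ⊕{done,retry,more} ↦ &{done,retry,more}  (internal→external)
                      [done]
                        end ↦ end
                      [retry]
                        Y ↦ Y
                      [more]
                        Y ↦ Y
          [ok]
            ?Unit ↦ !Unit
              &{stop,data} ↦ ⊕{stop,data}  (&→⊕)
                [stop]
                  ?Str ↦ !Str
                    Y ↦ Y
                [data]
                  ⊕{err,stop} ↦ &{err,stop}  (internal→external)
                    [err]
                      end ↦ end
                    [stop]
                      Y ↦ Y
          [stop]
            ?Bool ↦ !Bool
              !Bool ↦ ?Bool
                ⊕{data,err} ↦ &{data,err}  (internal→external)
                  [data]
                    end ↦ end
                  [err]
                    end ↦ end

?Unit.?Bool.μY.!Bool.&{more: &{err: ⊕{retry: ?Str.end, ack: ?Bool.Y}, retry: &{data: ?Unit.end, stop: ⊕{err: end, retry: Y}, retry: ⊕{err: end, done: end, stop: Y}}, stop: &{ack: ⊕{retry: Y, done: Y, stop: Y}, data: !Int.Y, ok: &{done: end, retry: Y, more: Y}}}, ok: !Unit.⊕{stop: !Str.Y, data: &{err: end, stop: Y}}, stop: !Bool.?Bool.&{data: end, err: end}}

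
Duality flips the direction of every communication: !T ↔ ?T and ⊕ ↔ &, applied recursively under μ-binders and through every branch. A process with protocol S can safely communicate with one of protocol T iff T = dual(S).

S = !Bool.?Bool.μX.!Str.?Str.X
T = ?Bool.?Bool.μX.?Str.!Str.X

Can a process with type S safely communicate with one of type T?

NO

!Bool ‖ ?Bool  match
  ?Bool ‖ ?Bool  ✗ same direction on both sides — not dual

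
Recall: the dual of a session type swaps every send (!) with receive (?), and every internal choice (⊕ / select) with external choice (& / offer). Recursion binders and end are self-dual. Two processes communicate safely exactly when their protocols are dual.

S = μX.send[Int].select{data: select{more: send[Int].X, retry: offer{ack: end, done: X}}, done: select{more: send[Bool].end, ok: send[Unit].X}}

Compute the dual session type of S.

μX.recv[Int].offer{data: offer{more: recv[Int].X, retry: select{ack: end, done: X}}, done: offer{more: recv[Bool].end, ok: recv[Unit].X}}

μX ↦ μX  (μ self-dual)
  send[Int] ↦ recv[Int]
    select{data,done} ↦ offer{data,done}  (⊕→&)
      • data:
        select{more,retry} ↦ offer{more,retry}  (⊕→&)
          • more:
            send[Int] ↦ recv[Int]
              X ↦ X
          • retry:
            offer{ack,done} ↦ select{ack,done}  (external→internal)
              • ack:
                end ↦ end
              • done:
                X ↦ X
      • done:
        select{more,ok} ↦ offer{more,ok}  (⊕→&)
          • more:
            send[Bool] ↦ recv[Bool]
              end ↦ end
          • ok:
            send[Unit] ↦ recv[Unit]
              X ↦ X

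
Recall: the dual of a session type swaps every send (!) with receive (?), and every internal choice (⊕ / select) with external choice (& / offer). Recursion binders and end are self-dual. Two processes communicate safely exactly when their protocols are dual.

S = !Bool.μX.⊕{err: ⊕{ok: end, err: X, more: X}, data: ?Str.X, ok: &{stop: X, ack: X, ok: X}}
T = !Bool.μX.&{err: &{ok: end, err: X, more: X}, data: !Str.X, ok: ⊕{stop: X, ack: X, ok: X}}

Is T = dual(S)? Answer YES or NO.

!Bool | !Bool  ✗ same direction on both sides — not dual

NO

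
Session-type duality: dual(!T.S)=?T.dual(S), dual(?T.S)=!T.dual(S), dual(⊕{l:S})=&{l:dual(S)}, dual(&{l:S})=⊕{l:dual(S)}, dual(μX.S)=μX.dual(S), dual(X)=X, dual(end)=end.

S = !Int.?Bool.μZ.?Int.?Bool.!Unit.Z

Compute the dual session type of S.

?Int.!Bool.μZ.!Int.!Bool.?Unit.Z

!Int = ?Int
  ?Bool = !Bool
    μZ = μZ  (rec unchanged)
      ?Int = !Int
        ?Bool = !Bool
          !Unit = ?Unit
            Z self-dual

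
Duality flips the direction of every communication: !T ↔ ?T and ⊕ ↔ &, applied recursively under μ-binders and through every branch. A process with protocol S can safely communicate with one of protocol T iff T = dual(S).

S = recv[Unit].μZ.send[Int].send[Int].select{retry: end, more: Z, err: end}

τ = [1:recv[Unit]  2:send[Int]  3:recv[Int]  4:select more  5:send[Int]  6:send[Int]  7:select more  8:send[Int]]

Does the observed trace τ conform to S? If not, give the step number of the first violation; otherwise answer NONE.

3

@1 recv[Unit]  ok  state: μZ.…
@2 send[Int]  ok  state: send[Int].select{retry: end, more: μZ.…, err: end}
@3 got recv[Int], protocol expects send[Int]  ✗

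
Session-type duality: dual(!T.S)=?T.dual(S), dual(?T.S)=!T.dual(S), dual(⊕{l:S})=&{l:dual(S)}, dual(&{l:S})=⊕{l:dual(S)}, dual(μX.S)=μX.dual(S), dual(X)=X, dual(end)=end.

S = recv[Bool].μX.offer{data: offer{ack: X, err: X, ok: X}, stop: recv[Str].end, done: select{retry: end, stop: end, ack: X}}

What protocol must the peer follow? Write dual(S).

send[Bool].μX.select{data: select{ack: X, err: X, ok: X}, stop: send[Str].end, done: offer{retry: end, stop: end, ack: X}}

recv[Bool] → send[Bool]
  μX → μX  (binder kept)
    offer{data,stop,done} → select{data,stop,done}  (&→⊕)
      [data]
        offer{ack,err,ok} → select{ack,err,ok}  (&→⊕)
          [ack]
            X self-dual
          [err]
            X self-dual
          [ok]
            X self-dual
      [stop]
        recv[Str] → send[Str]
          end self-dual
      [done]
        select{retry,stop,ack} → offer{retry,stop,ack}  (⊕→&)
          [retry]
            end self-dual
          [stop]
            end self-dual
          [ack]
            X self-dual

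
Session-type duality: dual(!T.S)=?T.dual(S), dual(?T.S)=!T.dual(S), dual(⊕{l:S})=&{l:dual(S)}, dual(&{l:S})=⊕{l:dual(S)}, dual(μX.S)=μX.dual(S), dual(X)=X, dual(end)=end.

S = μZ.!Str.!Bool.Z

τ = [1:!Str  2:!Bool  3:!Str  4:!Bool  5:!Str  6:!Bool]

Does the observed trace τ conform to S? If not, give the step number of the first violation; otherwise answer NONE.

NONE

[1] !Str  ✓  now at !Bool.μZ.…
[2] !Bool  ✓  now at μZ.…
[3] !Str  ✓  now at !Bool.μZ.…
[4] !Bool  ✓  now at μZ.…
[5] !Str  ✓  now at !Bool.μZ.…
[6] !Bool  ✓  now at μZ.…
all 6 steps conform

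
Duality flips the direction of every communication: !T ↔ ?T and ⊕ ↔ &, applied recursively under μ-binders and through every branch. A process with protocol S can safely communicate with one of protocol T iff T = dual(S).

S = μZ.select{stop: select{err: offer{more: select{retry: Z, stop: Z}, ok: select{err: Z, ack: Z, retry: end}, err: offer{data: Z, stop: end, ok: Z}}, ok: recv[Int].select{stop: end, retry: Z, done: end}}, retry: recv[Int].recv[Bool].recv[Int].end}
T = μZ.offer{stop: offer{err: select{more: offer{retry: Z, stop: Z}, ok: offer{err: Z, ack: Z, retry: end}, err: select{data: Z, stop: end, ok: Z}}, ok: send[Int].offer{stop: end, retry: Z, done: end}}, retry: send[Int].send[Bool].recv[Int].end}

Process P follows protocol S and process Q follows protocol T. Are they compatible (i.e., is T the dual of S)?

μZ | μZ  match (μ self-dual)
  select{stop,retry} | offer{stop,retry}  match same labels
    [stop]
      select{err,ok} | offer{err,ok}  match same labels
        [err]
          offer{more,ok,err} | select{more,ok,err}  match same labels
            [more]
              select{retry,stop} | offer{retry,stop}  match same labels
                [retry]
                  Z | Z  match
                [stop]
                  Z | Z  match
            [ok]
              select{err,ack,retry} | offer{err,ack,retry}  match same labels
                [err]
                  Z | Z  match
                [ack]
                  Z | Z  match
                [retry]
                  end | end  match
            [err]
              offer{data,stop,ok} | select{data,stop,ok}  match same labels
                [data]
                  Z | Z  match
                [stop]
                  end | end  match
                [ok]
                  Z | Z  match
        [ok]
          recv[Int] | send[Int]  match
            select{stop,retry,done} | offer{stop,retry,done}  match same labels
              [stop]
                end | end  match
              [retry]
                Z | Z  match
              [done]
                end | end  match
    [retry]
      recv[Int] | send[Int]  match
        recv[Bool] | send[Bool]  match
          recv[Int] | recv[Int]  ✗ same direction on both sides — not dual

NO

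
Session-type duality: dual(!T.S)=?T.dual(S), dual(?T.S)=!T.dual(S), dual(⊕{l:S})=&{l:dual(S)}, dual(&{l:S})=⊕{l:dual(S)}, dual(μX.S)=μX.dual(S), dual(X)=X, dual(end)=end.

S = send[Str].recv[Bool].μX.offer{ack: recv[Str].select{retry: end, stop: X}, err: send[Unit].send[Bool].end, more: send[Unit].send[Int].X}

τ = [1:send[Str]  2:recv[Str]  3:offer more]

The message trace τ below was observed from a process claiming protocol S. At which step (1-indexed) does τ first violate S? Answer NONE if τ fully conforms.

@1 send[Str]  match  residual = recv[Bool].μX.…
@2 got recv[Str], protocol expects recv[Bool]  ✗

2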